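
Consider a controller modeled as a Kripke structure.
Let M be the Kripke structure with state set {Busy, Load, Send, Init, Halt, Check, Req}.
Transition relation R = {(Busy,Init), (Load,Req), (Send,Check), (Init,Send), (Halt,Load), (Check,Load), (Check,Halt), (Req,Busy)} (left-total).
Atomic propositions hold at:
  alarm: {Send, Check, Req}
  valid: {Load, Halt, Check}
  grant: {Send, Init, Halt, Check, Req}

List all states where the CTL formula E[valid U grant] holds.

{Load, Send, Init, Halt, Check, Req}

E[valid U grant]: least fixpoint, start Z0 = Sat(grant) = {Send, Init, Halt, Check, Req}, add states in Sat(valid) with some successor in Z. Z1 = {Load, Send, Init, Halt, Check, Req}; fixed.
Sat(E[valid U grant]) = {Load, Send, Init, Halt, Check, Req}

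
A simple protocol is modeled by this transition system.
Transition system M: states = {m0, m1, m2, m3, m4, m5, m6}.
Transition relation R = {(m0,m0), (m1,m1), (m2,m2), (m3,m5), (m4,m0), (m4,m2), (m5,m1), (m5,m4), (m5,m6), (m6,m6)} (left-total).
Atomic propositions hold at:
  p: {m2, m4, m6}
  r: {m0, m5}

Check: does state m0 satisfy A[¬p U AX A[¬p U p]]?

Sat(¬p) = {m0, m1, m3, m5}
A[¬p U p]: least fixpoint, start Z0 = Sat(p) = {m2, m4, m6}, add states in Sat(¬p) with every successor in Z. Already a fixed point.
Sat(A[¬p U p]) = {m2, m4, m6}
Sat(AX A[¬p U p]) = {s : every successor in {m2, m4, m6}} = {m2, m6}
A[¬p U AX A[¬p U p]]: least fixpoint, start Z0 = Sat(AX A[¬p U p]) = {m2, m6}, add states in Sat(¬p) with every successor in Z. Already a fixed point.
Sat(A[¬p U AX A[¬p U p]]) = {m2, m6}
m0 ∉ Sat(A[¬p U AX A[¬p U p]]) = {m2, m6}, so the formula does not hold at m0.

No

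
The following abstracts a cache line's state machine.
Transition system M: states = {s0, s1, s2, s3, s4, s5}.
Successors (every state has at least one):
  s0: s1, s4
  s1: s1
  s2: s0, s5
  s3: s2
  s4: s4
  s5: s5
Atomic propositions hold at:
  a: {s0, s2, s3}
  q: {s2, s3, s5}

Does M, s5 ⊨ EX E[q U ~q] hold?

Sat(~q) = {s0, s1, s4}
E[q U ~q]: least fixpoint, start Z0 = Sat(~q) = {s0, s1, s4}, add states in Sat(q) with some successor in Z. Z1 = {s0, s1, s2, s4}; Z2 = {s0, s1, s2, s3, s4}; fixed.
Sat(E[q U ~q]) = {s0, s1, s2, s3, s4}
Sat(EX E[q U ~q]) = {s : some successor in {s0, s1, s2, s3, s4}} = {s0, s1, s2, s3, s4}
s5 ∉ Sat(EX E[q U ~q]) = {s0, s1, s2, s3, s4}, so the formula does not hold at s5.

No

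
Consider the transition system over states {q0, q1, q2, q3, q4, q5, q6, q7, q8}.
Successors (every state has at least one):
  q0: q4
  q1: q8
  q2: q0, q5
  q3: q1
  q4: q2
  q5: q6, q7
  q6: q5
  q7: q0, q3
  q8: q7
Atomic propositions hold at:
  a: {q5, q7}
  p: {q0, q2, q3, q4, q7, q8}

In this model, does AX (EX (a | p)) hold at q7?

Sat(a | p) = {q0, q2, q3, q4, q5, q7, q8}
Sat(EX (a | p)) = {s : some successor in {q0, q2, q3, q4, q5, q7, q8}} = {q0, q1, q2, q4, q5, q6, q7, q8}
Sat(AX (EX (a | p))) = {s : every successor in {q0, q1, q2, q4, q5, q6, q7, q8}} = {q0, q1, q2, q3, q4, q5, q6, q8}
q7 ∉ Sat(AX (EX (a | p))) = {q0, q1, q2, q3, q4, q5, q6, q8}, so the formula does not hold at q7.

No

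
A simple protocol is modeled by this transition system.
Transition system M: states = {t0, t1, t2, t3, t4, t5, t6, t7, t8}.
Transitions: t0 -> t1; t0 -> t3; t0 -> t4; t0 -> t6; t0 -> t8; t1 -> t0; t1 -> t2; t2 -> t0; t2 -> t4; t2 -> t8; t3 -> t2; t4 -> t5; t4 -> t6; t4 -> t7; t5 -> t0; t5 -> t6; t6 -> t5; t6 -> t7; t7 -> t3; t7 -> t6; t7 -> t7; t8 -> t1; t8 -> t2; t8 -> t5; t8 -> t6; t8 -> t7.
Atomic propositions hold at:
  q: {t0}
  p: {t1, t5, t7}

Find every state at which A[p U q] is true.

A[p U q]: least fixpoint, start Z0 = Sat(q) = {t0}, add states in Sat(p) with every successor in Z. Already a fixed point.
Sat(A[p U q]) = {t0}

{t0}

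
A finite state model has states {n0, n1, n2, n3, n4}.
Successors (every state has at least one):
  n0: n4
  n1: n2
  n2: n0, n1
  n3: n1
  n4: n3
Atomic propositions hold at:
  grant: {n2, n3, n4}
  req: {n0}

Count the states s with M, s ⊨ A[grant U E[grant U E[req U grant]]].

4

E[req U grant]: least fixpoint, start Z0 = Sat(grant) = {n2, n3, n4}, add states in Sat(req) with some successor in Z. Z1 = {n0, n2, n3, n4}; fixed.
Sat(E[req U grant]) = {n0, n2, n3, n4}
E[grant U E[req U grant]]: least fixpoint, start Z0 = Sat(E[req U grant]) = {n0, n2, n3, n4}, add states in Sat(grant) with some successor in Z. Already a fixed point.
Sat(E[grant U E[req U grant]]) = {n0, n2, n3, n4}
A[grant U E[grant U E[req U grant]]]: least fixpoint, start Z0 = Sat(E[grant U E[req U grant]]) = {n0, n2, n3, n4}, add states in Sat(grant) with every successor in Z. Already a fixed point.
Sat(A[grant U E[grant U E[req U grant]]]) = {n0, n2, n3, n4}
|Sat(A[grant U E[grant U E[req U grant]]])| = |{n0, n2, n3, n4}| = 4.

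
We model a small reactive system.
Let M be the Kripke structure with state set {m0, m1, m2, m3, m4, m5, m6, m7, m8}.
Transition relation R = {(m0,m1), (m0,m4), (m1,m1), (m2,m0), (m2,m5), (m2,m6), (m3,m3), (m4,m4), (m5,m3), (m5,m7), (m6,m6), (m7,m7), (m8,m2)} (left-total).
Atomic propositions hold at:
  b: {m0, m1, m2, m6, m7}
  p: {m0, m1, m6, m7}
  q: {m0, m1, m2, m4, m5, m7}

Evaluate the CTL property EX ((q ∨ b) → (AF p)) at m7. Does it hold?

Yes

Sat(q ∨ b) = {m0, m1, m2, m4, m5, m6, m7}
AF p: least fixpoint, start Z0 = {m0, m1, m6, m7}, add states with every successor in Z. Already a fixed point.
Sat(AF p) = {m0, m1, m6, m7}
Sat((q ∨ b) → (AF p)) = {m0, m1, m3, m6, m7, m8}
Sat(EX ((q ∨ b) → (AF p))) = {s : some successor in {m0, m1, m3, m6, m7, m8}} = {m0, m1, m2, m3, m5, m6, m7}
m7 ∈ Sat(EX ((q ∨ b) → (AF p))) = {m0, m1, m2, m3, m5, m6, m7}, so the formula holds at m7.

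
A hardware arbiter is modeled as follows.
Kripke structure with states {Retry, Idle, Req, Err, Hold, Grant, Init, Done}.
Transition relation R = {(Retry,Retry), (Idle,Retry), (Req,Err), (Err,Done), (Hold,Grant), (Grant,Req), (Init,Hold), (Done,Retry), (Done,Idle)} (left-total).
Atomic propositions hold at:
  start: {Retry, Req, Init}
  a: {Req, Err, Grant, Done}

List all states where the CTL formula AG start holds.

AG start: greatest fixpoint, start Z0 = {Retry, Req, Init}, keep only states in Sat with every successor in Z. Z1 = {Retry}; fixed.
Sat(AG start) = {Retry}

{Retry}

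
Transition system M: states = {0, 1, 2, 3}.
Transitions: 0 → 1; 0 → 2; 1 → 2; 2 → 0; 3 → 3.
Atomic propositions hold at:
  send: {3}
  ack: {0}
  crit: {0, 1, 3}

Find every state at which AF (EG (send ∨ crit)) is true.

{3}

Sat(send ∨ crit) = {0, 1, 3}
EG (send ∨ crit): greatest fixpoint, start Z0 = {0, 1, 3}, keep only states in Sat with some successor in Z. Z1 = {0, 3}; Z2 = {3}; fixed.
Sat(EG (send ∨ crit)) = {3}
AF (EG (send ∨ crit)): least fixpoint, start Z0 = {3}, add states with every successor in Z. Already a fixed point.
Sat(AF (EG (send ∨ crit))) = {3}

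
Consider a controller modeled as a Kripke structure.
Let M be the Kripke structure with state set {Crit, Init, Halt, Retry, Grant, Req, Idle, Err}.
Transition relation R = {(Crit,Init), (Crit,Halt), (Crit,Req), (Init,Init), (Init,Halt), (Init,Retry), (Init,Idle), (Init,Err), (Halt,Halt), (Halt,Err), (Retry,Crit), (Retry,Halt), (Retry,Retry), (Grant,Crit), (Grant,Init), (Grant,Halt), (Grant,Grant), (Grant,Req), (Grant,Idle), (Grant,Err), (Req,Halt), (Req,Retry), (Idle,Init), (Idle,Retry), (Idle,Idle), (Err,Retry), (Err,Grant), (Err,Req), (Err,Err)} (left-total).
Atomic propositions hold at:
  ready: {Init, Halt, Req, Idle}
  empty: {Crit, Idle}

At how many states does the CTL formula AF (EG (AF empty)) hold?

1

AF empty: least fixpoint, start Z0 = {Crit, Idle}, add states with every successor in Z. Already a fixed point.
Sat(AF empty) = {Crit, Idle}
EG (AF empty): greatest fixpoint, start Z0 = {Crit, Idle}, keep only states in Sat with some successor in Z. Z1 = {Idle}; fixed.
Sat(EG (AF empty)) = {Idle}
AF (EG (AF empty)): least fixpoint, start Z0 = {Idle}, add states with every successor in Z. Already a fixed point.
Sat(AF (EG (AF empty))) = {Idle}
|Sat(AF (EG (AF empty)))| = |{Idle}| = 1.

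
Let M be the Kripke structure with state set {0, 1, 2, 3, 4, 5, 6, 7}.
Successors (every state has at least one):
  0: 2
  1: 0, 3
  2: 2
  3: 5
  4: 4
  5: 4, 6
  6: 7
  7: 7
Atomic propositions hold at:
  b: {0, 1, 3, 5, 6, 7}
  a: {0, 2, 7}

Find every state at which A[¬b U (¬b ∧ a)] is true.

{2}

Sat(¬b) = {2, 4}
Sat(¬b ∧ a) = {2}
A[¬b U (¬b ∧ a)]: least fixpoint, start Z0 = Sat((¬b ∧ a)) = {2}, add states in Sat(¬b) with every successor in Z. Already a fixed point.
Sat(A[¬b U (¬b ∧ a)]) = {2}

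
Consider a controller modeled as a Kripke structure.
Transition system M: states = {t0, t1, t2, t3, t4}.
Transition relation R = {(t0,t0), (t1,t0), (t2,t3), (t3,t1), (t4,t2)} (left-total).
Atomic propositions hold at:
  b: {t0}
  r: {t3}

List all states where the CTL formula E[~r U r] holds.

Sat(~r) = {t0, t1, t2, t4}
E[~r U r]: least fixpoint, start Z0 = Sat(r) = {t3}, add states in Sat(~r) with some successor in Z. Z1 = {t2, t3}; Z2 = {t2, t3, t4}; fixed.
Sat(E[~r U r]) = {t2, t3, t4}

{t2, t3, t4}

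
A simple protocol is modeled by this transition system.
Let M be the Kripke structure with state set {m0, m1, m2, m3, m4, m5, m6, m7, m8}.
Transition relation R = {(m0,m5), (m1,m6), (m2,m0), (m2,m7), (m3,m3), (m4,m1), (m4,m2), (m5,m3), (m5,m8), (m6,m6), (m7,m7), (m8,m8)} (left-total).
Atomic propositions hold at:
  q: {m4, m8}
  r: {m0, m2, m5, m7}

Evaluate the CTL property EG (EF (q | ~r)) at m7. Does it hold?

Sat(~r) = {m1, m3, m4, m6, m8}
Sat(q | ~r) = {m1, m3, m4, m6, m8}
EF (q | ~r): least fixpoint, start Z0 = {m1, m3, m4, m6, m8}, add states with some successor in Z. Z1 = {m1, m3, m4, m5, m6, m8}; Z2 = {m0, m1, m3, m4, m5, m6, m8}; Z3 = {m0, m1, m2, m3, m4, m5, m6, m8}; fixed.
Sat(EF (q | ~r)) = {m0, m1, m2, m3, m4, m5, m6, m8}
EG (EF (q | ~r)): greatest fixpoint, start Z0 = {m0, m1, m2, m3, m4, m5, m6, m8}, keep only states in Sat with some successor in Z. Already a fixed point.
Sat(EG (EF (q | ~r))) = {m0, m1, m2, m3, m4, m5, m6, m8}
m7 ∉ Sat(EG (EF (q | ~r))) = {m0, m1, m2, m3, m4, m5, m6, m8}, so the formula does not hold at m7.

No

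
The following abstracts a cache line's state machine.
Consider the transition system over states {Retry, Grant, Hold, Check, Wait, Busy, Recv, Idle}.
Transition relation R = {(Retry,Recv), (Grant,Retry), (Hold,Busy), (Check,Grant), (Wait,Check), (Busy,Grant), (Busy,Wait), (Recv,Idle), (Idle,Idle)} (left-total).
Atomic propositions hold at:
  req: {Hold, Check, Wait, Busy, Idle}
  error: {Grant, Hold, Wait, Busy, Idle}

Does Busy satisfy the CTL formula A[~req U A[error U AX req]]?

Sat(~req) = {Retry, Grant, Recv}
Sat(AX req) = {s : every successor in {Hold, Check, Wait, Busy, Idle}} = {Hold, Wait, Recv, Idle}
A[error U AX req]: least fixpoint, start Z0 = Sat(AX req) = {Hold, Wait, Recv, Idle}, add states in Sat(error) with every successor in Z. Already a fixed point.
Sat(A[error U AX req]) = {Hold, Wait, Recv, Idle}
A[~req U A[error U AX req]]: least fixpoint, start Z0 = Sat(A[error U AX req]) = {Hold, Wait, Recv, Idle}, add states in Sat(~req) with every successor in Z. Z1 = {Retry, Hold, Wait, Recv, Idle}; Z2 = {Retry, Grant, Hold, Wait, Recv, Idle}; fixed.
Sat(A[~req U A[error U AX req]]) = {Retry, Grant, Hold, Wait, Recv, Idle}
Busy ∉ Sat(A[~req U A[error U AX req]]) = {Retry, Grant, Hold, Wait, Recv, Idle}, so the formula does not hold at Busy.

No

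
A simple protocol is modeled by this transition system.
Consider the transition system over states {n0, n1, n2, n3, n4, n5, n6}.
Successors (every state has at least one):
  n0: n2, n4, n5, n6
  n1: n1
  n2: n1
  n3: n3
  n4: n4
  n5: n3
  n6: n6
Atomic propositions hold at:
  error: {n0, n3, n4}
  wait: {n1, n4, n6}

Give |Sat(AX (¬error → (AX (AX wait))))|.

6

Sat(¬error) = {n1, n2, n5, n6}
Sat(AX wait) = {s : every successor in {n1, n4, n6}} = {n1, n2, n4, n6}
Sat(AX (AX wait)) = {s : every successor in {n1, n2, n4, n6}} = {n1, n2, n4, n6}
Sat(¬error → (AX (AX wait))) = {n0, n1, n2, n3, n4, n6}
Sat(AX (¬error → (AX (AX wait)))) = {s : every successor in {n0, n1, n2, n3, n4, n6}} = {n1, n2, n3, n4, n5, n6}
|Sat(AX (¬error → (AX (AX wait))))| = |{n1, n2, n3, n4, n5, n6}| = 6.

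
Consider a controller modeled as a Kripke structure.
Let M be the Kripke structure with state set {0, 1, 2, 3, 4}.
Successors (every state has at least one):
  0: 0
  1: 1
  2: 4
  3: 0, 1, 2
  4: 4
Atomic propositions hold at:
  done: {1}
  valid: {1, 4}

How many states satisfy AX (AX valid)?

3

Sat(AX valid) = {s : every successor in {1, 4}} = {1, 2, 4}
Sat(AX (AX valid)) = {s : every successor in {1, 2, 4}} = {1, 2, 4}
|Sat(AX (AX valid))| = |{1, 2, 4}| = 3.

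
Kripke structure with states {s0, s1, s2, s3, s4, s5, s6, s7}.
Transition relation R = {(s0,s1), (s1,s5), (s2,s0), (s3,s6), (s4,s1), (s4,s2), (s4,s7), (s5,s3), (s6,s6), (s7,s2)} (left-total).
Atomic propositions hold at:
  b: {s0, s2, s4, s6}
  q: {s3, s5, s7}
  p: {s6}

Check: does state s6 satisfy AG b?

Yes

AG b: greatest fixpoint, start Z0 = {s0, s2, s4, s6}, keep only states in Sat with every successor in Z. Z1 = {s2, s6}; Z2 = {s6}; fixed.
Sat(AG b) = {s6}
s6 ∈ Sat(AG b) = {s6}, so the formula holds at s6.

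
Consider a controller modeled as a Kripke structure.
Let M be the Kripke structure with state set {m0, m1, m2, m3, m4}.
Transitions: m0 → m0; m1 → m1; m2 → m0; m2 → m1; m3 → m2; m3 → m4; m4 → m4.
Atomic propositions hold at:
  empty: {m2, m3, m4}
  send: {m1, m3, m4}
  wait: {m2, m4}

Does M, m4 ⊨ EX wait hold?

Yes

Sat(EX wait) = {s : some successor in {m2, m4}} = {m3, m4}
m4 ∈ Sat(EX wait) = {m3, m4}, so the formula holds at m4.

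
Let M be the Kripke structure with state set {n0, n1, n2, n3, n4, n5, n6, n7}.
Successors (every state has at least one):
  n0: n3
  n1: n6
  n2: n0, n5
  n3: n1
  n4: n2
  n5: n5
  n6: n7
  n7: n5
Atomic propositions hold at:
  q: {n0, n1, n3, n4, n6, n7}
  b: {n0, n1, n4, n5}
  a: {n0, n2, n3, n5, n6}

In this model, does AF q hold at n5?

AF q: least fixpoint, start Z0 = {n0, n1, n3, n4, n6, n7}, add states with every successor in Z. Already a fixed point.
Sat(AF q) = {n0, n1, n3, n4, n6, n7}
n5 ∉ Sat(AF q) = {n0, n1, n3, n4, n6, n7}, so the formula does not hold at n5.

No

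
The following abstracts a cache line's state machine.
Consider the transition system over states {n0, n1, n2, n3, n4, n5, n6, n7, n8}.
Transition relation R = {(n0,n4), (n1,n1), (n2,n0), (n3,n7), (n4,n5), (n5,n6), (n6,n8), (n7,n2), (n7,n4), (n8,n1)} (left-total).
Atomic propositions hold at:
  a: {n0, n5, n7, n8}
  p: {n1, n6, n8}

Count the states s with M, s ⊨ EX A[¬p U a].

Sat(¬p) = {n0, n2, n3, n4, n5, n7}
A[¬p U a]: least fixpoint, start Z0 = Sat(a) = {n0, n5, n7, n8}, add states in Sat(¬p) with every successor in Z. Z1 = {n0, n2, n3, n4, n5, n7, n8}; fixed.
Sat(A[¬p U a]) = {n0, n2, n3, n4, n5, n7, n8}
Sat(EX A[¬p U a]) = {s : some successor in {n0, n2, n3, n4, n5, n7, n8}} = {n0, n2, n3, n4, n6, n7}
|Sat(EX A[¬p U a])| = |{n0, n2, n3, n4, n6, n7}| = 6.

6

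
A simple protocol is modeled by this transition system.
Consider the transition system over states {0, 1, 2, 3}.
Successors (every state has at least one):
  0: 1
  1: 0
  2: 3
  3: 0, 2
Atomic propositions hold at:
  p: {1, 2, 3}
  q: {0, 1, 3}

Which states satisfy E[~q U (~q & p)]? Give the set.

Sat(~q) = {2}
Sat(~q & p) = {2}
E[~q U (~q & p)]: least fixpoint, start Z0 = Sat((~q & p)) = {2}, add states in Sat(~q) with some successor in Z. Already a fixed point.
Sat(E[~q U (~q & p)]) = {2}

{2}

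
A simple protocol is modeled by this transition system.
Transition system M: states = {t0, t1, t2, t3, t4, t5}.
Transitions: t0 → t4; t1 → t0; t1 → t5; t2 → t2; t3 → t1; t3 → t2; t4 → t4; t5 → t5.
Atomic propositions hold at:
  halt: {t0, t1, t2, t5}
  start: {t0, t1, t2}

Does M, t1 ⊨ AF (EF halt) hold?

EF halt: least fixpoint, start Z0 = {t0, t1, t2, t5}, add states with some successor in Z. Z1 = {t0, t1, t2, t3, t5}; fixed.
Sat(EF halt) = {t0, t1, t2, t3, t5}
AF (EF halt): least fixpoint, start Z0 = {t0, t1, t2, t3, t5}, add states with every successor in Z. Already a fixed point.
Sat(AF (EF halt)) = {t0, t1, t2, t3, t5}
t1 ∈ Sat(AF (EF halt)) = {t0, t1, t2, t3, t5}, so the formula holds at t1.

Yes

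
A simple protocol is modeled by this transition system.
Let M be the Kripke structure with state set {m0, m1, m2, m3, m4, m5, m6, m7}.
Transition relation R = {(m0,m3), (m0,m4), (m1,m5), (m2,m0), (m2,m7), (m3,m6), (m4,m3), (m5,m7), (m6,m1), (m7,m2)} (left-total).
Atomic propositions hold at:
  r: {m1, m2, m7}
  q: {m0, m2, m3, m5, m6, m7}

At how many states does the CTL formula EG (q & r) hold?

2

Sat(q & r) = {m2, m7}
EG (q & r): greatest fixpoint, start Z0 = {m2, m7}, keep only states in Sat with some successor in Z. Already a fixed point.
Sat(EG (q & r)) = {m2, m7}
|Sat(EG (q & r))| = |{m2, m7}| = 2.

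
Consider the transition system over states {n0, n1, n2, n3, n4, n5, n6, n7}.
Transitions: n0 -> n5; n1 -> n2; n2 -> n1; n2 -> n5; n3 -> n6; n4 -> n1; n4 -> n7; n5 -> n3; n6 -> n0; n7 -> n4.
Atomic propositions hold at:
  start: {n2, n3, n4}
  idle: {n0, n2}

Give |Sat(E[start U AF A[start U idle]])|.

7

A[start U idle]: least fixpoint, start Z0 = Sat(idle) = {n0, n2}, add states in Sat(start) with every successor in Z. Already a fixed point.
Sat(A[start U idle]) = {n0, n2}
AF A[start U idle]: least fixpoint, start Z0 = {n0, n2}, add states with every successor in Z. Z1 = {n0, n1, n2, n6}; Z2 = {n0, n1, n2, n3, n6}; Z3 = {n0, n1, n2, n3, n5, n6}; fixed.
Sat(AF A[start U idle]) = {n0, n1, n2, n3, n5, n6}
E[start U AF A[start U idle]]: least fixpoint, start Z0 = Sat(AF A[start U idle]) = {n0, n1, n2, n3, n5, n6}, add states in Sat(start) with some successor in Z. Z1 = {n0, n1, n2, n3, n4, n5, n6}; fixed.
Sat(E[start U AF A[start U idle]]) = {n0, n1, n2, n3, n4, n5, n6}
|Sat(E[start U AF A[start U idle]])| = |{n0, n1, n2, n3, n4, n5, n6}| = 7.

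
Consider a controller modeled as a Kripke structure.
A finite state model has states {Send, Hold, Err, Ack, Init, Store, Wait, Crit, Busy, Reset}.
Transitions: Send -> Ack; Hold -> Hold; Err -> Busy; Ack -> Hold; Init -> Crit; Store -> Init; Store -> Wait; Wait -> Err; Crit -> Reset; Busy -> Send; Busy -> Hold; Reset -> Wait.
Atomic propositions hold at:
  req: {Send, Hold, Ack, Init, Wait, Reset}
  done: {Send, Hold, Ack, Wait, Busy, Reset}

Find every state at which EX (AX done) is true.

{Send, Hold, Err, Ack, Init, Wait, Crit, Busy}

Sat(AX done) = {s : every successor in {Send, Hold, Ack, Wait, Busy, Reset}} = {Send, Hold, Err, Ack, Crit, Busy, Reset}
Sat(EX (AX done)) = {s : some successor in {Send, Hold, Err, Ack, Crit, Busy, Reset}} = {Send, Hold, Err, Ack, Init, Wait, Crit, Busy}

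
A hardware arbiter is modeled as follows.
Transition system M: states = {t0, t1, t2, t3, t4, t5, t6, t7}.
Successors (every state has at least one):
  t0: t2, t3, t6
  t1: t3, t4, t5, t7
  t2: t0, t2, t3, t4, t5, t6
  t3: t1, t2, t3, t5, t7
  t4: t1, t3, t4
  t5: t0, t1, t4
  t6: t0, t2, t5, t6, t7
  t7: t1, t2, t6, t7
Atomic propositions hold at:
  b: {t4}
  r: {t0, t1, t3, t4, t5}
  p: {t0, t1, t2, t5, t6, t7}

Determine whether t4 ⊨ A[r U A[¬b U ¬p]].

Sat(¬b) = {t0, t1, t2, t3, t5, t6, t7}
Sat(¬p) = {t3, t4}
A[¬b U ¬p]: least fixpoint, start Z0 = Sat(¬p) = {t3, t4}, add states in Sat(¬b) with every successor in Z. Already a fixed point.
Sat(A[¬b U ¬p]) = {t3, t4}
A[r U A[¬b U ¬p]]: least fixpoint, start Z0 = Sat(A[¬b U ¬p]) = {t3, t4}, add states in Sat(r) with every successor in Z. Already a fixed point.
Sat(A[r U A[¬b U ¬p]]) = {t3, t4}
t4 ∈ Sat(A[r U A[¬b U ¬p]]) = {t3, t4}, so the formula holds at t4.

Yes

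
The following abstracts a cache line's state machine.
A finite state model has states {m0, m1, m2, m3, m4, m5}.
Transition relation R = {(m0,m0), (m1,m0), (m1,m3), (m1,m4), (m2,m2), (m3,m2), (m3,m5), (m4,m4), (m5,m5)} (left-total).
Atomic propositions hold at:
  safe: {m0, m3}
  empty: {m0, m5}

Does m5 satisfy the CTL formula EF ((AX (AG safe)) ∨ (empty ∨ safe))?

Yes

AG safe: greatest fixpoint, start Z0 = {m0, m3}, keep only states in Sat with every successor in Z. Z1 = {m0}; fixed.
Sat(AG safe) = {m0}
Sat(AX (AG safe)) = {s : every successor in {m0}} = {m0}
Sat(empty ∨ safe) = {m0, m3, m5}
Sat((AX (AG safe)) ∨ (empty ∨ safe)) = {m0, m3, m5}
EF ((AX (AG safe)) ∨ (empty ∨ safe)): least fixpoint, start Z0 = {m0, m3, m5}, add states with some successor in Z. Z1 = {m0, m1, m3, m5}; fixed.
Sat(EF ((AX (AG safe)) ∨ (empty ∨ safe))) = {m0, m1, m3, m5}
m5 ∈ Sat(EF ((AX (AG safe)) ∨ (empty ∨ safe))) = {m0, m1, m3, m5}, so the formula holds at m5.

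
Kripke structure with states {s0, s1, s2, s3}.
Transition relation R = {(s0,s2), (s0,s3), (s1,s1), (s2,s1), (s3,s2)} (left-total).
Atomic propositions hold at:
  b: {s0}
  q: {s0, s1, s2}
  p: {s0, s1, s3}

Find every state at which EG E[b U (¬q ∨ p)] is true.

{s1}

Sat(¬q) = {s3}
Sat(¬q ∨ p) = {s0, s1, s3}
E[b U (¬q ∨ p)]: least fixpoint, start Z0 = Sat((¬q ∨ p)) = {s0, s1, s3}, add states in Sat(b) with some successor in Z. Already a fixed point.
Sat(E[b U (¬q ∨ p)]) = {s0, s1, s3}
EG E[b U (¬q ∨ p)]: greatest fixpoint, start Z0 = {s0, s1, s3}, keep only states in Sat with some successor in Z. Z1 = {s0, s1}; Z2 = {s1}; fixed.
Sat(EG E[b U (¬q ∨ p)]) = {s1}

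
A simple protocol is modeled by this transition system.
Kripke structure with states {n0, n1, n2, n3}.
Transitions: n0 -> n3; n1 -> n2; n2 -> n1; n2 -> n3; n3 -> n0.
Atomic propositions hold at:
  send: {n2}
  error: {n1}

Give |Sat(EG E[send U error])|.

2

E[send U error]: least fixpoint, start Z0 = Sat(error) = {n1}, add states in Sat(send) with some successor in Z. Z1 = {n1, n2}; fixed.
Sat(E[send U error]) = {n1, n2}
EG E[send U error]: greatest fixpoint, start Z0 = {n1, n2}, keep only states in Sat with some successor in Z. Already a fixed point.
Sat(EG E[send U error]) = {n1, n2}
|Sat(EG E[send U error])| = |{n1, n2}| = 2.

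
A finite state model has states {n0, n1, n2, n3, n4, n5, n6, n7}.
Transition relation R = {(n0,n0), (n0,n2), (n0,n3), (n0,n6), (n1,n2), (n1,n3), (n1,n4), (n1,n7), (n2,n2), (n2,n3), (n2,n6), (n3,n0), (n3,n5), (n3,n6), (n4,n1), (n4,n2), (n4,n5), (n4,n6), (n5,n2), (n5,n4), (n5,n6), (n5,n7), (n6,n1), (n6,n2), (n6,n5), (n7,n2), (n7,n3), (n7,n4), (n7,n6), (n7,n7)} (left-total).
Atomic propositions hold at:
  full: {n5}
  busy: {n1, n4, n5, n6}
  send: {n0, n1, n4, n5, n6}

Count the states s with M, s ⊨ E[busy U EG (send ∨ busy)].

Sat(send ∨ busy) = {n0, n1, n4, n5, n6}
EG (send ∨ busy): greatest fixpoint, start Z0 = {n0, n1, n4, n5, n6}, keep only states in Sat with some successor in Z. Already a fixed point.
Sat(EG (send ∨ busy)) = {n0, n1, n4, n5, n6}
E[busy U EG (send ∨ busy)]: least fixpoint, start Z0 = Sat(EG (send ∨ busy)) = {n0, n1, n4, n5, n6}, add states in Sat(busy) with some successor in Z. Already a fixed point.
Sat(E[busy U EG (send ∨ busy)]) = {n0, n1, n4, n5, n6}
|Sat(E[busy U EG (send ∨ busy)])| = |{n0, n1, n4, n5, n6}| = 5.

5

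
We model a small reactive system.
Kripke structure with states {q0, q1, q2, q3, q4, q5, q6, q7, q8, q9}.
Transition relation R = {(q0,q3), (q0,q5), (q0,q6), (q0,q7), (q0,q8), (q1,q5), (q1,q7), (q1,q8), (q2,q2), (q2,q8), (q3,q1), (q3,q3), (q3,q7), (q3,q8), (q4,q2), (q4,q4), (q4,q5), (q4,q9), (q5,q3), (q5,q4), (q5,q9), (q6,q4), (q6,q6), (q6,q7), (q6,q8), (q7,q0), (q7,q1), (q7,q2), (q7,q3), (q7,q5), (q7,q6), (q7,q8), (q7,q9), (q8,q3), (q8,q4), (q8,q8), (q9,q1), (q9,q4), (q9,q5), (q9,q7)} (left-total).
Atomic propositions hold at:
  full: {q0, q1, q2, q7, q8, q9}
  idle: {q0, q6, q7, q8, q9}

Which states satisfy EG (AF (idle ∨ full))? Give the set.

{q0, q1, q2, q6, q7, q8, q9}

Sat(idle ∨ full) = {q0, q1, q2, q6, q7, q8, q9}
AF (idle ∨ full): least fixpoint, start Z0 = {q0, q1, q2, q6, q7, q8, q9}, add states with every successor in Z. Already a fixed point.
Sat(AF (idle ∨ full)) = {q0, q1, q2, q6, q7, q8, q9}
EG (AF (idle ∨ full)): greatest fixpoint, start Z0 = {q0, q1, q2, q6, q7, q8, q9}, keep only states in Sat with some successor in Z. Already a fixed point.
Sat(EG (AF (idle ∨ full))) = {q0, q1, q2, q6, q7, q8, q9}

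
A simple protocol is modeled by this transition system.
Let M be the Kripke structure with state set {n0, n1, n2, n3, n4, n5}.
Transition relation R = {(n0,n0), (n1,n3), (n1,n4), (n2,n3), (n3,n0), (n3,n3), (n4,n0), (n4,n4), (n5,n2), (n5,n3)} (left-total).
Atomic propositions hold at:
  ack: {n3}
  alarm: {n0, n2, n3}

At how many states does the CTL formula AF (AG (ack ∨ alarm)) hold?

Sat(ack ∨ alarm) = {n0, n2, n3}
AG (ack ∨ alarm): greatest fixpoint, start Z0 = {n0, n2, n3}, keep only states in Sat with every successor in Z. Already a fixed point.
Sat(AG (ack ∨ alarm)) = {n0, n2, n3}
AF (AG (ack ∨ alarm)): least fixpoint, start Z0 = {n0, n2, n3}, add states with every successor in Z. Z1 = {n0, n2, n3, n5}; fixed.
Sat(AF (AG (ack ∨ alarm))) = {n0, n2, n3, n5}
|Sat(AF (AG (ack ∨ alarm)))| = |{n0, n2, n3, n5}| = 4.

4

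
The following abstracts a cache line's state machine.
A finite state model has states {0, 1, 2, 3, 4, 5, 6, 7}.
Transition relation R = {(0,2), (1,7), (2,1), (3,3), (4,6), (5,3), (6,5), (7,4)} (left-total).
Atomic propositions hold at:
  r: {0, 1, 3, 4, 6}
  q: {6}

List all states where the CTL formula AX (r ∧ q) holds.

Sat(r ∧ q) = {6}
Sat(AX (r ∧ q)) = {s : every successor in {6}} = {4}

{4}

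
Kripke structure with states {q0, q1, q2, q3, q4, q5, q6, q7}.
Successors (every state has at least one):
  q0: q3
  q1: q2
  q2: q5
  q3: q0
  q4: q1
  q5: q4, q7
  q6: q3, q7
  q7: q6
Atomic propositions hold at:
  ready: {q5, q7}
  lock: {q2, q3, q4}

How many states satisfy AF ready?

AF ready: least fixpoint, start Z0 = {q5, q7}, add states with every successor in Z. Z1 = {q2, q5, q7}; Z2 = {q1, q2, q5, q7}; Z3 = {q1, q2, q4, q5, q7}; fixed.
Sat(AF ready) = {q1, q2, q4, q5, q7}
|Sat(AF ready)| = |{q1, q2, q4, q5, q7}| = 5.

5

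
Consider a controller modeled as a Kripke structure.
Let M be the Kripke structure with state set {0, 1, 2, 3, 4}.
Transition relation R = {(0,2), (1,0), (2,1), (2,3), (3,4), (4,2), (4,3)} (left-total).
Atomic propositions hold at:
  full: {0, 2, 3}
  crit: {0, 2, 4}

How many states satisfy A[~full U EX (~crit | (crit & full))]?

4

Sat(~full) = {1, 4}
Sat(~crit) = {1, 3}
Sat(crit & full) = {0, 2}
Sat(~crit | (crit & full)) = {0, 1, 2, 3}
Sat(EX (~crit | (crit & full))) = {s : some successor in {0, 1, 2, 3}} = {0, 1, 2, 4}
A[~full U EX (~crit | (crit & full))]: least fixpoint, start Z0 = Sat(EX (~crit | (crit & full))) = {0, 1, 2, 4}, add states in Sat(~full) with every successor in Z. Already a fixed point.
Sat(A[~full U EX (~crit | (crit & full))]) = {0, 1, 2, 4}
|Sat(A[~full U EX (~crit | (crit & full))])| = |{0, 1, 2, 4}| = 4.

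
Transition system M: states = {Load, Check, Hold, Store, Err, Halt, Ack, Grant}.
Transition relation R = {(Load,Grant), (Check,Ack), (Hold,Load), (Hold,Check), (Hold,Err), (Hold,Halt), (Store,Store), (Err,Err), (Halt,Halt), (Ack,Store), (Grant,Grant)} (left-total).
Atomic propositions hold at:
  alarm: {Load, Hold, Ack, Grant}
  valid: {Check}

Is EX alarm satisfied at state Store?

Sat(EX alarm) = {s : some successor in {Load, Hold, Ack, Grant}} = {Load, Check, Hold, Grant}
Store ∉ Sat(EX alarm) = {Load, Check, Hold, Grant}, so the formula does not hold at Store.

No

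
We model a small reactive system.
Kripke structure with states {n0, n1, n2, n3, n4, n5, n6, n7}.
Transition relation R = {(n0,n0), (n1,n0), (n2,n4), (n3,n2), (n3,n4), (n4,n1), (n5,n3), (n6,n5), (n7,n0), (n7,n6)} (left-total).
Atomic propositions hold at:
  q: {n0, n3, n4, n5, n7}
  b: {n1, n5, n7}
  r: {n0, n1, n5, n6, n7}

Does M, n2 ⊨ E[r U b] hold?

E[r U b]: least fixpoint, start Z0 = Sat(b) = {n1, n5, n7}, add states in Sat(r) with some successor in Z. Z1 = {n1, n5, n6, n7}; fixed.
Sat(E[r U b]) = {n1, n5, n6, n7}
n2 ∉ Sat(E[r U b]) = {n1, n5, n6, n7}, so the formula does not hold at n2.

No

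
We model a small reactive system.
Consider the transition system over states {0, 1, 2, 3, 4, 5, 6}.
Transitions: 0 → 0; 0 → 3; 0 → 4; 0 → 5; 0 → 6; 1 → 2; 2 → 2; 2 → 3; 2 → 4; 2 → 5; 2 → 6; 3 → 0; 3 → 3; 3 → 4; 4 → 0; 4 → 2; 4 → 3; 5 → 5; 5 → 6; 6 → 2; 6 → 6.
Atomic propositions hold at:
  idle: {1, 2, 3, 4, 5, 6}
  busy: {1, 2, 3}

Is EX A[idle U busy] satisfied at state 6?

A[idle U busy]: least fixpoint, start Z0 = Sat(busy) = {1, 2, 3}, add states in Sat(idle) with every successor in Z. Already a fixed point.
Sat(A[idle U busy]) = {1, 2, 3}
Sat(EX A[idle U busy]) = {s : some successor in {1, 2, 3}} = {0, 1, 2, 3, 4, 6}
6 ∈ Sat(EX A[idle U busy]) = {0, 1, 2, 3, 4, 6}, so the formula holds at 6.

Yes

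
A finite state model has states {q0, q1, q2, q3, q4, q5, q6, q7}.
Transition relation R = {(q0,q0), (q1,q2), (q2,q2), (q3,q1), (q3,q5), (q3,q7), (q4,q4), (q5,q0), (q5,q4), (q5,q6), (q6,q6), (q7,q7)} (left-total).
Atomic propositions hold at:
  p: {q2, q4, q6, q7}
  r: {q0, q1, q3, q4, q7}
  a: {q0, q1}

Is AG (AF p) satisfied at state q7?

Yes

AF p: least fixpoint, start Z0 = {q2, q4, q6, q7}, add states with every successor in Z. Z1 = {q1, q2, q4, q6, q7}; fixed.
Sat(AF p) = {q1, q2, q4, q6, q7}
AG (AF p): greatest fixpoint, start Z0 = {q1, q2, q4, q6, q7}, keep only states in Sat with every successor in Z. Already a fixed point.
Sat(AG (AF p)) = {q1, q2, q4, q6, q7}
q7 ∈ Sat(AG (AF p)) = {q1, q2, q4, q6, q7}, so the formula holds at q7.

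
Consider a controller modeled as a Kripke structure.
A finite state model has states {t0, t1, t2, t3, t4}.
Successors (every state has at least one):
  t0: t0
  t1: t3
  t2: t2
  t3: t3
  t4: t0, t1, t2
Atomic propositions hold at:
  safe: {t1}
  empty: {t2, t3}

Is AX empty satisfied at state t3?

Sat(AX empty) = {s : every successor in {t2, t3}} = {t1, t2, t3}
t3 ∈ Sat(AX empty) = {t1, t2, t3}, so the formula holds at t3.

Yes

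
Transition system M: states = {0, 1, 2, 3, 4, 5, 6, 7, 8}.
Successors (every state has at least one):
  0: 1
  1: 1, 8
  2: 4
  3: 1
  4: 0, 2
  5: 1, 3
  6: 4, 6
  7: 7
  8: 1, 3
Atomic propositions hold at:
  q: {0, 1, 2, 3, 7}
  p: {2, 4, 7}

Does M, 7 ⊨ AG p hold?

Yes

AG p: greatest fixpoint, start Z0 = {2, 4, 7}, keep only states in Sat with every successor in Z. Z1 = {2, 7}; Z2 = {7}; fixed.
Sat(AG p) = {7}
7 ∈ Sat(AG p) = {7}, so the formula holds at 7.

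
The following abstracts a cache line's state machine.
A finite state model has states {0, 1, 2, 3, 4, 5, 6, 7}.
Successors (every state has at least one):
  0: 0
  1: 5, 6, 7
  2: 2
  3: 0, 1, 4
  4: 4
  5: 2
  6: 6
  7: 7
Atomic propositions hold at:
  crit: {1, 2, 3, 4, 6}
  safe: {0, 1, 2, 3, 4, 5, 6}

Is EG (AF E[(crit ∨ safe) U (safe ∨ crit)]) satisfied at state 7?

Sat(crit ∨ safe) = {0, 1, 2, 3, 4, 5, 6}
Sat(safe ∨ crit) = {0, 1, 2, 3, 4, 5, 6}
E[(crit ∨ safe) U (safe ∨ crit)]: least fixpoint, start Z0 = Sat((safe ∨ crit)) = {0, 1, 2, 3, 4, 5, 6}, add states in Sat(crit ∨ safe) with some successor in Z. Already a fixed point.
Sat(E[(crit ∨ safe) U (safe ∨ crit)]) = {0, 1, 2, 3, 4, 5, 6}
AF E[(crit ∨ safe) U (safe ∨ crit)]: least fixpoint, start Z0 = {0, 1, 2, 3, 4, 5, 6}, add states with every successor in Z. Already a fixed point.
Sat(AF E[(crit ∨ safe) U (safe ∨ crit)]) = {0, 1, 2, 3, 4, 5, 6}
EG (AF E[(crit ∨ safe) U (safe ∨ crit)]): greatest fixpoint, start Z0 = {0, 1, 2, 3, 4, 5, 6}, keep only states in Sat with some successor in Z. Already a fixed point.
Sat(EG (AF E[(crit ∨ safe) U (safe ∨ crit)])) = {0, 1, 2, 3, 4, 5, 6}
7 ∉ Sat(EG (AF E[(crit ∨ safe) U (safe ∨ crit)])) = {0, 1, 2, 3, 4, 5, 6}, so the formula does not hold at 7.

No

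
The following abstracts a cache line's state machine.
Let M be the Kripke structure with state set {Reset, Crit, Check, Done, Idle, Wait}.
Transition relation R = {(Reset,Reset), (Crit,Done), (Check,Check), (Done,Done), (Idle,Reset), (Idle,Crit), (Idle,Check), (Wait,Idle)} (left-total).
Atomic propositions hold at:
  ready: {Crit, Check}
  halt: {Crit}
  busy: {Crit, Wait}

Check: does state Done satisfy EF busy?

No

EF busy: least fixpoint, start Z0 = {Crit, Wait}, add states with some successor in Z. Z1 = {Crit, Idle, Wait}; fixed.
Sat(EF busy) = {Crit, Idle, Wait}
Done ∉ Sat(EF busy) = {Crit, Idle, Wait}, so the formula does not hold at Done.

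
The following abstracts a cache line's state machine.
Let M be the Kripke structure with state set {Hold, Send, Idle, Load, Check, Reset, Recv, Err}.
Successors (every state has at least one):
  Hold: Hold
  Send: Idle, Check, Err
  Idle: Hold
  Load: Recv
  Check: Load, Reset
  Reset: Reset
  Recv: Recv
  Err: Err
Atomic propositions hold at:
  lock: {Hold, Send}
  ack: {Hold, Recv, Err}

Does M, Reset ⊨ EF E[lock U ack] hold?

E[lock U ack]: least fixpoint, start Z0 = Sat(ack) = {Hold, Recv, Err}, add states in Sat(lock) with some successor in Z. Z1 = {Hold, Send, Recv, Err}; fixed.
Sat(E[lock U ack]) = {Hold, Send, Recv, Err}
EF E[lock U ack]: least fixpoint, start Z0 = {Hold, Send, Recv, Err}, add states with some successor in Z. Z1 = {Hold, Send, Idle, Load, Recv, Err}; Z2 = {Hold, Send, Idle, Load, Check, Recv, Err}; fixed.
Sat(EF E[lock U ack]) = {Hold, Send, Idle, Load, Check, Recv, Err}
Reset ∉ Sat(EF E[lock U ack]) = {Hold, Send, Idle, Load, Check, Recv, Err}, so the formula does not hold at Reset.

No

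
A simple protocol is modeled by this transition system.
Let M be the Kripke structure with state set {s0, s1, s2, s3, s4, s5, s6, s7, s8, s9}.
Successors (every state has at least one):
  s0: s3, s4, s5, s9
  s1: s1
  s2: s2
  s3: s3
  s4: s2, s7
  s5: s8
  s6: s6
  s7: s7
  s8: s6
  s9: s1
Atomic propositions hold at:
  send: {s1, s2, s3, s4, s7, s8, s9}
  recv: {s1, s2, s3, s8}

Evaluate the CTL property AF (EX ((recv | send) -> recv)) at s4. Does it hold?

Sat(recv | send) = {s1, s2, s3, s4, s7, s8, s9}
Sat((recv | send) -> recv) = {s0, s1, s2, s3, s5, s6, s8}
Sat(EX ((recv | send) -> recv)) = {s : some successor in {s0, s1, s2, s3, s5, s6, s8}} = {s0, s1, s2, s3, s4, s5, s6, s8, s9}
AF (EX ((recv | send) -> recv)): least fixpoint, start Z0 = {s0, s1, s2, s3, s4, s5, s6, s8, s9}, add states with every successor in Z. Already a fixed point.
Sat(AF (EX ((recv | send) -> recv))) = {s0, s1, s2, s3, s4, s5, s6, s8, s9}
s4 ∈ Sat(AF (EX ((recv | send) -> recv))) = {s0, s1, s2, s3, s4, s5, s6, s8, s9}, so the formula holds at s4.

Yes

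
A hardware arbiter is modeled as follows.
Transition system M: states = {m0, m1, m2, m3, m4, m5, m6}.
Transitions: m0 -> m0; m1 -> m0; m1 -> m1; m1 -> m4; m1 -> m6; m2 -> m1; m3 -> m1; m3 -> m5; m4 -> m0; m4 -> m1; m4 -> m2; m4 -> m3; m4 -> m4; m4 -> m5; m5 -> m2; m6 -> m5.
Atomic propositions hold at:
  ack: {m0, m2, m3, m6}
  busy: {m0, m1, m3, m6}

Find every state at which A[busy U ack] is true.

{m0, m2, m3, m6}

A[busy U ack]: least fixpoint, start Z0 = Sat(ack) = {m0, m2, m3, m6}, add states in Sat(busy) with every successor in Z. Already a fixed point.
Sat(A[busy U ack]) = {m0, m2, m3, m6}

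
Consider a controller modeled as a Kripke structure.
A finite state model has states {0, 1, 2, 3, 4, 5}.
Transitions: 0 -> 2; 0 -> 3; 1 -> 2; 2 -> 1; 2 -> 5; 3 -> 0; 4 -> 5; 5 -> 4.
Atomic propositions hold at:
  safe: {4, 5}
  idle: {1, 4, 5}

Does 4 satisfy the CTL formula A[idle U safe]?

A[idle U safe]: least fixpoint, start Z0 = Sat(safe) = {4, 5}, add states in Sat(idle) with every successor in Z. Already a fixed point.
Sat(A[idle U safe]) = {4, 5}
4 ∈ Sat(A[idle U safe]) = {4, 5}, so the formula holds at 4.

Yes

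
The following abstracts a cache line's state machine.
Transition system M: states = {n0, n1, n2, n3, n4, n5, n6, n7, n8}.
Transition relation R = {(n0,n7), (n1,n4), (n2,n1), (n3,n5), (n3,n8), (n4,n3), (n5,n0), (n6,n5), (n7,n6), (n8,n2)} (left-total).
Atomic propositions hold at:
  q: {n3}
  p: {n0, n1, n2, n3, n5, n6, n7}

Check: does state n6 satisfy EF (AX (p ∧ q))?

No

Sat(p ∧ q) = {n3}
Sat(AX (p ∧ q)) = {s : every successor in {n3}} = {n4}
EF (AX (p ∧ q)): least fixpoint, start Z0 = {n4}, add states with some successor in Z. Z1 = {n1, n4}; Z2 = {n1, n2, n4}; Z3 = {n1, n2, n4, n8}; Z4 = {n1, n2, n3, n4, n8}; fixed.
Sat(EF (AX (p ∧ q))) = {n1, n2, n3, n4, n8}
n6 ∉ Sat(EF (AX (p ∧ q))) = {n1, n2, n3, n4, n8}, so the formula does not hold at n6.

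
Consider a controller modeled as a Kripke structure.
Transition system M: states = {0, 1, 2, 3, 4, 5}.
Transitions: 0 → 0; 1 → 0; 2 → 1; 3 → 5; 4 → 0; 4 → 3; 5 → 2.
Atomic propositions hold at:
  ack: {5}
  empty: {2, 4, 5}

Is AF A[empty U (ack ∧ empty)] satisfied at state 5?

Yes

Sat(ack ∧ empty) = {5}
A[empty U (ack ∧ empty)]: least fixpoint, start Z0 = Sat((ack ∧ empty)) = {5}, add states in Sat(empty) with every successor in Z. Already a fixed point.
Sat(A[empty U (ack ∧ empty)]) = {5}
AF A[empty U (ack ∧ empty)]: least fixpoint, start Z0 = {5}, add states with every successor in Z. Z1 = {3, 5}; fixed.
Sat(AF A[empty U (ack ∧ empty)]) = {3, 5}
5 ∈ Sat(AF A[empty U (ack ∧ empty)]) = {3, 5}, so the formula holds at 5.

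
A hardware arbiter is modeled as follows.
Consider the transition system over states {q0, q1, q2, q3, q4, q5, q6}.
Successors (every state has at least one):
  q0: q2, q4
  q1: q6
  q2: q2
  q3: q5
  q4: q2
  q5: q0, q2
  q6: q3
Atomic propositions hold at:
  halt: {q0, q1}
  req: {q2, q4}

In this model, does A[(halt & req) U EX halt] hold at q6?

Sat(halt & req) = ∅
Sat(EX halt) = {s : some successor in {q0, q1}} = {q5}
A[(halt & req) U EX halt]: least fixpoint, start Z0 = Sat(EX halt) = {q5}, add states in Sat(halt & req) with every successor in Z. Already a fixed point.
Sat(A[(halt & req) U EX halt]) = {q5}
q6 ∉ Sat(A[(halt & req) U EX halt]) = {q5}, so the formula does not hold at q6.

No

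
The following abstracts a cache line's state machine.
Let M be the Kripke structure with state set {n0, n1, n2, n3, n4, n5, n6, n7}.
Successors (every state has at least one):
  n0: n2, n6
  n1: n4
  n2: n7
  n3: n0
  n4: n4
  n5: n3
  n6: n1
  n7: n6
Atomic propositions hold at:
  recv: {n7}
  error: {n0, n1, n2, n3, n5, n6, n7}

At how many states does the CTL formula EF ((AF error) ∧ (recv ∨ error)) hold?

7

AF error: least fixpoint, start Z0 = {n0, n1, n2, n3, n5, n6, n7}, add states with every successor in Z. Already a fixed point.
Sat(AF error) = {n0, n1, n2, n3, n5, n6, n7}
Sat(recv ∨ error) = {n0, n1, n2, n3, n5, n6, n7}
Sat((AF error) ∧ (recv ∨ error)) = {n0, n1, n2, n3, n5, n6, n7}
EF ((AF error) ∧ (recv ∨ error)): least fixpoint, start Z0 = {n0, n1, n2, n3, n5, n6, n7}, add states with some successor in Z. Already a fixed point.
Sat(EF ((AF error) ∧ (recv ∨ error))) = {n0, n1, n2, n3, n5, n6, n7}
|Sat(EF ((AF error) ∧ (recv ∨ error)))| = |{n0, n1, n2, n3, n5, n6, n7}| = 7.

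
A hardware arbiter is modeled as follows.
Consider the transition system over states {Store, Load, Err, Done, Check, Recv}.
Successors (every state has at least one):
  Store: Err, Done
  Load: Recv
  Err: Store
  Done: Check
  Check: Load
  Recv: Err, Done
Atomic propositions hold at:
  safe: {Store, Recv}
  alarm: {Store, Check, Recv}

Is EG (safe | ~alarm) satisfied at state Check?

No

Sat(~alarm) = {Load, Err, Done}
Sat(safe | ~alarm) = {Store, Load, Err, Done, Recv}
EG (safe | ~alarm): greatest fixpoint, start Z0 = {Store, Load, Err, Done, Recv}, keep only states in Sat with some successor in Z. Z1 = {Store, Load, Err, Recv}; fixed.
Sat(EG (safe | ~alarm)) = {Store, Load, Err, Recv}
Check ∉ Sat(EG (safe | ~alarm)) = {Store, Load, Err, Recv}, so the formula does not hold at Check.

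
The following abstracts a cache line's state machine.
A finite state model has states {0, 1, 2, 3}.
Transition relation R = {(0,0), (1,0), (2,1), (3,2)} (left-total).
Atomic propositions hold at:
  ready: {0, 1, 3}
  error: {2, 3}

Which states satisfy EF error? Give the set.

{2, 3}

EF error: least fixpoint, start Z0 = {2, 3}, add states with some successor in Z. Already a fixed point.
Sat(EF error) = {2, 3}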